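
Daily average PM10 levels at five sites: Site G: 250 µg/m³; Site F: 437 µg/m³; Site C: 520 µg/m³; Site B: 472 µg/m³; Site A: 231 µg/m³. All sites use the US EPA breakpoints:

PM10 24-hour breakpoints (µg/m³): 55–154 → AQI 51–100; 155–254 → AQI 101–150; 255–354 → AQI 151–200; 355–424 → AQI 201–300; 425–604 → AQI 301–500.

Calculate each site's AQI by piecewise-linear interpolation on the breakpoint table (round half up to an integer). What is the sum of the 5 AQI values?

Site G: 250 ∈ [155, 254] ↔ index [101, 150].
101 + (250−155)·(150−101)/(254−155) = 101 + 95·49/99 ≈ 148.02, so AQI = 148.
Site F: 437 lies in 425–604, so I_lo=301, I_hi=500, C_lo=425, C_hi=604.
(500−301)/(604−425) × (437−425) + 301 = 199/179 × 12 + 301 ≈ 314.34 → 314.
Site C 520: bracket 425–604 → index 301–500; slope 199/179, offset 95.
AQI = 301 + 199/179·95 ≈ 406.61 ⇒ 407.
Site B: 472 ∈ [425, 604] ↔ index [301, 500].
301 + (472−425)·(500−301)/(604−425) = 301 + 47·199/179 ≈ 353.25, so AQI = 353.
Site A 231: bracket 155–254 → index 101–150; slope 49/99, offset 76.
AQI = 101 + 49/99·76 ≈ 138.62 ⇒ 139.
AQIs: Site G=148, Site F=314, Site C=407, Site B=353, Site A=139. Sum = 148 + 314 + 407 + 353 + 139 = 1361.

1361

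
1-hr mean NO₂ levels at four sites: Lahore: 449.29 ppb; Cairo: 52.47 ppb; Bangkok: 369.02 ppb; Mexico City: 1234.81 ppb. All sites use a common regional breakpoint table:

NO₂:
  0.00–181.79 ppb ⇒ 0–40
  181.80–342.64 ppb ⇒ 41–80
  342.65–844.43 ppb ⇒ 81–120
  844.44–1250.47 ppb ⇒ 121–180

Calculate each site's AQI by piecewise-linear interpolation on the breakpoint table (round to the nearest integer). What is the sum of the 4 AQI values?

362

Lahore 449.29: bracket 342.65–844.43 → index 81–120; slope 39/501.78, offset 106.64.
AQI = 81 + 39/501.78·106.64 ≈ 89.29 ⇒ 89.
Cairo: 52.47 ∈ [0.00, 181.79] ↔ index [0, 40].
0 + (52.47−0.00)·(40−0)/(181.79−0.00) = 0 + 52.47·40/181.79 ≈ 11.55, so AQI = 12.
Bangkok 369.02: bracket 342.65–844.43 → index 81–120; slope 39/501.78, offset 26.37.
AQI = 81 + 39/501.78·26.37 ≈ 83.05 ⇒ 83.
Mexico City: 1234.81 ∈ [844.44, 1250.47] ↔ index [121, 180].
121 + (1234.81−844.44)·(180−121)/(1250.47−844.44) = 121 + 390.37·59/406.03 ≈ 177.72, so AQI = 178.
AQIs: Lahore=89, Cairo=12, Bangkok=83, Mexico City=178. Sum = 89 + 12 + 83 + 178 = 362.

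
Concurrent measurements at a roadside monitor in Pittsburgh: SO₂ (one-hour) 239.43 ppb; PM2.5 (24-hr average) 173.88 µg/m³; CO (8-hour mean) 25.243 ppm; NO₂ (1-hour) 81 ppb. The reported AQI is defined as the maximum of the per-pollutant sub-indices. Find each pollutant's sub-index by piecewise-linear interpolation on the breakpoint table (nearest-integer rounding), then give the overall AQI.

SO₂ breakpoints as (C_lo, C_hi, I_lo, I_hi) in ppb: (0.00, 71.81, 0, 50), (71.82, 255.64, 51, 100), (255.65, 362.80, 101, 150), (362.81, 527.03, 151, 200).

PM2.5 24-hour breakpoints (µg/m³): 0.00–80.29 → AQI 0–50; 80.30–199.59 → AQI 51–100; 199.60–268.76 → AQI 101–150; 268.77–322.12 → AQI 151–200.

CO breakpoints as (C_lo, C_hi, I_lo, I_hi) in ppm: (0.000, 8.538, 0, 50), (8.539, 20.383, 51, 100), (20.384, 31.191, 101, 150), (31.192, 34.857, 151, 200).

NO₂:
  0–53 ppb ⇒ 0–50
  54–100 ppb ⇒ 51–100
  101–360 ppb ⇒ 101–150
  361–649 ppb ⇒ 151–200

123

SO₂: row 71.82–255.64 (AQI 51–100). (100−51)·(239.43−71.82)/(255.64−71.82) + 51 = 49·167.61/183.82 + 51 ≈ 95.68 → 96.
PM2.5: 173.88 lies in 80.30–199.59, so I_lo=51, I_hi=100, C_lo=80.30, C_hi=199.59.
(100−51)/(199.59−80.30) × (173.88−80.30) + 51 = 49/119.29 × 93.58 + 51 ≈ 89.44 → 89.
CO: 25.243 lies in 20.384–31.191, so I_lo=101, I_hi=150, C_lo=20.384, C_hi=31.191.
(150−101)/(31.191−20.384) × (25.243−20.384) + 101 = 49/10.807 × 4.859 + 101 ≈ 123.03 → 123.
NO₂: 81 lies in 54–100, so I_lo=51, I_hi=100, C_lo=54, C_hi=100.
(100−51)/(100−54) × (81−54) + 51 = 49/46 × 27 + 51 ≈ 79.76 → 80.
Sub-indices: SO₂→96, PM2.5→89, CO→123, NO₂→80. Overall AQI = max = 123; dominant pollutant is CO.
AQI 123: Unhealthy for Sensitive Groups.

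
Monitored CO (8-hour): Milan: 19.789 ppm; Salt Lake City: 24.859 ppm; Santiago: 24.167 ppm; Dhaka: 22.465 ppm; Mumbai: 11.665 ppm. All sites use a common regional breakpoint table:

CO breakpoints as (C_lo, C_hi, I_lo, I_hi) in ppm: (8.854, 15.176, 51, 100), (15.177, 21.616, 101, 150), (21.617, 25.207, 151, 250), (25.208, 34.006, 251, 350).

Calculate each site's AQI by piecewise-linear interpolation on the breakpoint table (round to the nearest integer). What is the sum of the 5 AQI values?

844

Milan: 19.789 ∈ [15.177, 21.616] ↔ index [101, 150].
101 + (19.789−15.177)·(150−101)/(21.616−15.177) = 101 + 4.612·49/6.439 ≈ 136.10, so AQI = 136.
Salt Lake City: 24.859 ∈ [21.617, 25.207] ↔ index [151, 250].
151 + (24.859−21.617)·(250−151)/(25.207−21.617) = 151 + 3.242·99/3.590 ≈ 240.40, so AQI = 240.
Santiago: 24.167 ∈ [21.617, 25.207] ↔ index [151, 250].
151 + (24.167−21.617)·(250−151)/(25.207−21.617) = 151 + 2.550·99/3.590 ≈ 221.32, so AQI = 221.
Dhaka: 22.465 ∈ [21.617, 25.207] ↔ index [151, 250].
151 + (22.465−21.617)·(250−151)/(25.207−21.617) = 151 + 0.848·99/3.590 ≈ 174.38, so AQI = 174.
Mumbai 11.665: bracket 8.854–15.176 → index 51–100; slope 49/6.322, offset 2.811.
AQI = 51 + 49/6.322·2.811 ≈ 72.79 ⇒ 73.
AQIs: Milan=136, Salt Lake City=240, Santiago=221, Dhaka=174, Mumbai=73. Sum = 136 + 240 + 221 + 174 + 73 = 844.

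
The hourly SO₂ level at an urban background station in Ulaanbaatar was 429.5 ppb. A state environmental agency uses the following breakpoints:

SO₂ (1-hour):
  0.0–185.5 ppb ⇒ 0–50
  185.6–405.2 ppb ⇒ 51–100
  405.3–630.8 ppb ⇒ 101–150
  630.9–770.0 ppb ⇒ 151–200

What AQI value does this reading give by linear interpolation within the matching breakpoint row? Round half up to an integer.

106

SO₂: row 405.3–630.8 (AQI 101–150). (150−101)·(429.5−405.3)/(630.8−405.3) + 101 = 49·24.2/225.5 + 101 ≈ 106.26 → 106.
AQI 106 falls in the Unhealthy for Sensitive Groups category.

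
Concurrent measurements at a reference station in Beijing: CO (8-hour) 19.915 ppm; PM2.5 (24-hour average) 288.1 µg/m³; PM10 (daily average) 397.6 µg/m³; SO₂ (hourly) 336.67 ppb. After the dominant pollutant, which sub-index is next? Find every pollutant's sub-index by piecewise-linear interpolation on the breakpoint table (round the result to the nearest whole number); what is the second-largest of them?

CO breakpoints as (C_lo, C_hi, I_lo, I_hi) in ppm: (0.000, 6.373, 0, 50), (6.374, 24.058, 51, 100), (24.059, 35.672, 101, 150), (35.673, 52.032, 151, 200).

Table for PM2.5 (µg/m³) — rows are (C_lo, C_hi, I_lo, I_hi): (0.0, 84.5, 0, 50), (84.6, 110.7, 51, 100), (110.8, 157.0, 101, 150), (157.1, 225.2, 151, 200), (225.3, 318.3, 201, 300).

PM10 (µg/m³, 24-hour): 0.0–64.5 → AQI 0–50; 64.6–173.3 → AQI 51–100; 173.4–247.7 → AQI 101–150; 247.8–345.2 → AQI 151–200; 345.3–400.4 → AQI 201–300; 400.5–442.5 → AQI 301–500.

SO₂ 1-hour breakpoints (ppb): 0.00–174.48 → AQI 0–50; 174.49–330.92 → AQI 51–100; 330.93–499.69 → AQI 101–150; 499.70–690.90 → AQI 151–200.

CO 19.915: bracket 6.374–24.058 → index 51–100; slope 49/17.684, offset 13.541.
AQI = 51 + 49/17.684·13.541 ≈ 88.52 ⇒ 89.
PM2.5 288.1: bracket 225.3–318.3 → index 201–300; slope 99/93.0, offset 62.8.
AQI = 201 + 99/93.0·62.8 ≈ 267.85 ⇒ 268.
PM10 397.6: bracket 345.3–400.4 → index 201–300; slope 99/55.1, offset 52.3.
AQI = 201 + 99/55.1·52.3 ≈ 294.97 ⇒ 295.
SO₂ 336.67: bracket 330.93–499.69 → index 101–150; slope 49/168.76, offset 5.74.
AQI = 101 + 49/168.76·5.74 ≈ 102.67 ⇒ 103.
Sub-indices: CO→89, PM2.5→268, PM10→295, SO₂→103. Ranked high→low: 295, 268, 103, 89. Second-highest sub-index = 268.

268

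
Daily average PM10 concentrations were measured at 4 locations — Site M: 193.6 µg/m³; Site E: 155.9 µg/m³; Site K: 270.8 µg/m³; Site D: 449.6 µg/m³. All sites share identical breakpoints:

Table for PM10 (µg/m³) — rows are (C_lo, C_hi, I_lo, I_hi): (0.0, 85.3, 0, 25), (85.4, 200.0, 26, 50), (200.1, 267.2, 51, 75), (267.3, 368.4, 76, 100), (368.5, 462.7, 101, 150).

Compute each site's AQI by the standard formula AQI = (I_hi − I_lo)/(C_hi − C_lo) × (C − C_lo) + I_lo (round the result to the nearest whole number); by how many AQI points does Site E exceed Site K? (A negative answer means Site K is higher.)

Site M: row 85.4–200.0 (AQI 26–50). (50−26)·(193.6−85.4)/(200.0−85.4) + 26 = 24·108.2/114.6 + 26 ≈ 48.66 → 49.
Site E: 155.9 lies in 85.4–200.0, so I_lo=26, I_hi=50, C_lo=85.4, C_hi=200.0.
(50−26)/(200.0−85.4) × (155.9−85.4) + 26 = 24/114.6 × 70.5 + 26 ≈ 40.76 → 41.
Site K 270.8: bracket 267.3–368.4 → index 76–100; slope 24/101.1, offset 3.5.
AQI = 76 + 24/101.1·3.5 ≈ 76.83 ⇒ 77.
Site D: 449.6 lies in 368.5–462.7, so I_lo=101, I_hi=150, C_lo=368.5, C_hi=462.7.
(150−101)/(462.7−368.5) × (449.6−368.5) + 101 = 49/94.2 × 81.1 + 101 ≈ 143.19 → 143.
AQIs: Site M=49, Site E=41, Site K=77, Site D=143. Site E (41) − Site K (77) = -36.

-36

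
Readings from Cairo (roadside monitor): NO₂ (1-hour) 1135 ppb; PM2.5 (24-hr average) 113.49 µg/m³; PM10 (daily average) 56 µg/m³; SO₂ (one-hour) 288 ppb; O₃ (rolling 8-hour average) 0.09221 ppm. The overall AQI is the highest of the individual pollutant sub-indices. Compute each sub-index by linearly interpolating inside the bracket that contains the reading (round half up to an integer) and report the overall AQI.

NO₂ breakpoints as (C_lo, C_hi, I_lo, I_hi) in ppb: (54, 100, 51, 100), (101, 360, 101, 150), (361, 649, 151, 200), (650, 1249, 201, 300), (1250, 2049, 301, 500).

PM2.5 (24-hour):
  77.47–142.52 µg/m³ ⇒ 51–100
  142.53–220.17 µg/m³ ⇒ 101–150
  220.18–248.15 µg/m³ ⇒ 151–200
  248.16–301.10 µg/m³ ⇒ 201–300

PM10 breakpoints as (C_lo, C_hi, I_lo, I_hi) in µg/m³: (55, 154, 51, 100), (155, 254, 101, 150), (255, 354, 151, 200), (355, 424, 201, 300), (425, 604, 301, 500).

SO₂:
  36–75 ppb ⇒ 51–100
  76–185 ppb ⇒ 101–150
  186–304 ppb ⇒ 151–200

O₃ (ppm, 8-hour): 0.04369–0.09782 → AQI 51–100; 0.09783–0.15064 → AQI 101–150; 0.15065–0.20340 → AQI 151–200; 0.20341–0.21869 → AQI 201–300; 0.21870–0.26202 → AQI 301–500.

281

NO₂: 1135 ∈ [650, 1249] ↔ index [201, 300].
201 + (1135−650)·(300−201)/(1249−650) = 201 + 485·99/599 ≈ 281.16, so AQI = 281.
PM2.5: 113.49 lies in 77.47–142.52, so I_lo=51, I_hi=100, C_lo=77.47, C_hi=142.52.
(100−51)/(142.52−77.47) × (113.49−77.47) + 51 = 49/65.05 × 36.02 + 51 ≈ 78.13 → 78.
PM10: 56 ∈ [55, 154] ↔ index [51, 100].
51 + (56−55)·(100−51)/(154−55) = 51 + 1·49/99 ≈ 51.49, so AQI = 51.
SO₂: row 186–304 (AQI 151–200). (200−151)·(288−186)/(304−186) + 151 = 49·102/118 + 151 ≈ 193.36 → 193.
O₃ 0.09221: bracket 0.04369–0.09782 → index 51–100; slope 49/0.05413, offset 0.04852.
AQI = 51 + 49/0.05413·0.04852 ≈ 94.92 ⇒ 95.
Sub-indices: NO₂→281, PM2.5→78, PM10→51, SO₂→193, O₃→95. Overall AQI = max = 281; dominant pollutant is NO₂.
AQI 281: Very Unhealthy.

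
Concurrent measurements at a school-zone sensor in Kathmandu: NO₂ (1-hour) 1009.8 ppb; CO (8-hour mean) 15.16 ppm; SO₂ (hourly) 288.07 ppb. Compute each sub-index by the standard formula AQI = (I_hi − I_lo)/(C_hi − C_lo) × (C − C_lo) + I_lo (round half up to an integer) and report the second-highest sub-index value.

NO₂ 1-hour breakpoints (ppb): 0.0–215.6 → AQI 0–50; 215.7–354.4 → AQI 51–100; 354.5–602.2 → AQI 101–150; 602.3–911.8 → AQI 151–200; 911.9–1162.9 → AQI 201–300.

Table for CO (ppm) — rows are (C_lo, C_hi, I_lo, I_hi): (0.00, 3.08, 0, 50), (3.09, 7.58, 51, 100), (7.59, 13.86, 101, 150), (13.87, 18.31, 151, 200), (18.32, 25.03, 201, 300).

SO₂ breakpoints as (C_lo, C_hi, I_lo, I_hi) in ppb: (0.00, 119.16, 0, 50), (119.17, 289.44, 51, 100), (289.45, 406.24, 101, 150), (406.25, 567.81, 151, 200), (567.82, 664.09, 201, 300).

165

NO₂: 1009.8 ∈ [911.9, 1162.9] ↔ index [201, 300].
201 + (1009.8−911.9)·(300−201)/(1162.9−911.9) = 201 + 97.9·99/251.0 ≈ 239.61, so AQI = 240.
CO: row 13.87–18.31 (AQI 151–200). (200−151)·(15.16−13.87)/(18.31−13.87) + 151 = 49·1.29/4.44 + 151 ≈ 165.24 → 165.
SO₂: 288.07 lies in 119.17–289.44, so I_lo=51, I_hi=100, C_lo=119.17, C_hi=289.44.
(100−51)/(289.44−119.17) × (288.07−119.17) + 51 = 49/170.27 × 168.90 + 51 ≈ 99.61 → 100.
Sub-indices: NO₂→240, CO→165, SO₂→100. Ranked high→low: 240, 165, 100. Second-highest sub-index = 165.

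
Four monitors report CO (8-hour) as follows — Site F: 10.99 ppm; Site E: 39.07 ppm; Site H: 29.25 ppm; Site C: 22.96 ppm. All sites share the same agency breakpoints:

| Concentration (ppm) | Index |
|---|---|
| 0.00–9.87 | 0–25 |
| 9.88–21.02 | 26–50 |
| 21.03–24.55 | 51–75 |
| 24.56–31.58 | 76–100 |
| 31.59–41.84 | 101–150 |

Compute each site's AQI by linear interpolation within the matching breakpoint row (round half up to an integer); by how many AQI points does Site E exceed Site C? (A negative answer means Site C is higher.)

73

Site F: 10.99 lies in 9.88–21.02, so I_lo=26, I_hi=50, C_lo=9.88, C_hi=21.02.
(50−26)/(21.02−9.88) × (10.99−9.88) + 26 = 24/11.14 × 1.11 + 26 ≈ 28.39 → 28.
Site E: 39.07 ∈ [31.59, 41.84] ↔ index [101, 150].
101 + (39.07−31.59)·(150−101)/(41.84−31.59) = 101 + 7.48·49/10.25 ≈ 136.76, so AQI = 137.
Site H: row 24.56–31.58 (AQI 76–100). (100−76)·(29.25−24.56)/(31.58−24.56) + 76 = 24·4.69/7.02 + 76 ≈ 92.03 → 92.
Site C 22.96: bracket 21.03–24.55 → index 51–75; slope 24/3.52, offset 1.93.
AQI = 51 + 24/3.52·1.93 ≈ 64.16 ⇒ 64.
AQIs: Site F=28, Site E=137, Site H=92, Site C=64. Site E (137) − Site C (64) = 73.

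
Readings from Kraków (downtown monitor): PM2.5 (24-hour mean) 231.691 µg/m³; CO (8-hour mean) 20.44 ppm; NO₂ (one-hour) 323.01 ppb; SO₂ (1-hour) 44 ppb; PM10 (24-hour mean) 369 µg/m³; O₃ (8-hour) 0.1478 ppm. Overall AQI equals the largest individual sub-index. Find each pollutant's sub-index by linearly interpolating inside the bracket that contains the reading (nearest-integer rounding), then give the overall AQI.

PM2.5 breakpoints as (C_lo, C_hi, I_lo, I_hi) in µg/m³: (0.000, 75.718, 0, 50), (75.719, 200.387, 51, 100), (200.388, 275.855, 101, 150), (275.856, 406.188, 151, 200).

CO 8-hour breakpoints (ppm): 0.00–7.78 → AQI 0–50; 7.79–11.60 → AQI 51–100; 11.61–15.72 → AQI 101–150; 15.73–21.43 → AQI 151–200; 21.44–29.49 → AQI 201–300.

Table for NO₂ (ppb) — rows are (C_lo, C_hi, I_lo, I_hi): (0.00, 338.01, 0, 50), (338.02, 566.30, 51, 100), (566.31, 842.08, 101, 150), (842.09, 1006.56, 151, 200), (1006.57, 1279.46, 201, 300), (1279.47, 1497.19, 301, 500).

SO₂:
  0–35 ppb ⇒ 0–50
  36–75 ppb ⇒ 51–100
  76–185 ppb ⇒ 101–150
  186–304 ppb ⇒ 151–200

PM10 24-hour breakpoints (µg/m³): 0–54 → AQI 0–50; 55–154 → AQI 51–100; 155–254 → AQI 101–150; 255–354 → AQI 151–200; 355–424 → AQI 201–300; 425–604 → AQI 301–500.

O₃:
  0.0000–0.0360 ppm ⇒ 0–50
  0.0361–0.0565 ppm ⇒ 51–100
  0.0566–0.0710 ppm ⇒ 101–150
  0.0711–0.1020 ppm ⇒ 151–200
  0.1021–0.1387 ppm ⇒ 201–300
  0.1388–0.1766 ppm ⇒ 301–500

348

PM2.5: row 200.388–275.855 (AQI 101–150). (150−101)·(231.691−200.388)/(275.855−200.388) + 101 = 49·31.303/75.467 + 101 ≈ 121.32 → 121.
CO: 20.44 ∈ [15.73, 21.43] ↔ index [151, 200].
151 + (20.44−15.73)·(200−151)/(21.43−15.73) = 151 + 4.71·49/5.70 ≈ 191.49, so AQI = 191.
NO₂: row 0.00–338.01 (AQI 0–50). (50−0)·(323.01−0.00)/(338.01−0.00) + 0 = 50·323.01/338.01 + 0 ≈ 47.78 → 48.
SO₂: 44 ∈ [36, 75] ↔ index [51, 100].
51 + (44−36)·(100−51)/(75−36) = 51 + 8·49/39 ≈ 61.05, so AQI = 61.
PM10 369: bracket 355–424 → index 201–300; slope 99/69, offset 14.
AQI = 201 + 99/69·14 ≈ 221.09 ⇒ 221.
O₃: row 0.1388–0.1766 (AQI 301–500). (500−301)·(0.1478−0.1388)/(0.1766−0.1388) + 301 = 199·0.0090/0.0378 + 301 ≈ 348.38 → 348.
Sub-indices: PM2.5→121, CO→191, NO₂→48, SO₂→61, PM10→221, O₃→348. Overall AQI = max = 348; dominant pollutant is O₃.
AQI 348: Hazardous.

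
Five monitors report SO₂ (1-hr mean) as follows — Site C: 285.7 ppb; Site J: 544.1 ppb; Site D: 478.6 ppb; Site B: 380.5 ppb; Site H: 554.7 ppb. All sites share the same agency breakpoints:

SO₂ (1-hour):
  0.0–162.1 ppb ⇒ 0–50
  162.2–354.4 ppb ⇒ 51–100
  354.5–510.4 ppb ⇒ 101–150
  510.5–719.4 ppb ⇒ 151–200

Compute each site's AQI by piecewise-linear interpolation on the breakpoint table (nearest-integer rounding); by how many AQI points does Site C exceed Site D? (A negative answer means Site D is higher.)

-58

Site C: row 162.2–354.4 (AQI 51–100). (100−51)·(285.7−162.2)/(354.4−162.2) + 51 = 49·123.5/192.2 + 51 ≈ 82.49 → 82.
Site J: 544.1 lies in 510.5–719.4, so I_lo=151, I_hi=200, C_lo=510.5, C_hi=719.4.
(200−151)/(719.4−510.5) × (544.1−510.5) + 151 = 49/208.9 × 33.6 + 151 ≈ 158.88 → 159.
Site D 478.6: bracket 354.5–510.4 → index 101–150; slope 49/155.9, offset 124.1.
AQI = 101 + 49/155.9·124.1 ≈ 140.01 ⇒ 140.
Site B 380.5: bracket 354.5–510.4 → index 101–150; slope 49/155.9, offset 26.0.
AQI = 101 + 49/155.9·26.0 ≈ 109.17 ⇒ 109.
Site H: 554.7 ∈ [510.5, 719.4] ↔ index [151, 200].
151 + (554.7−510.5)·(200−151)/(719.4−510.5) = 151 + 44.2·49/208.9 ≈ 161.37, so AQI = 161.
AQIs: Site C=82, Site J=159, Site D=140, Site B=109, Site H=161. Site C (82) − Site D (140) = -58.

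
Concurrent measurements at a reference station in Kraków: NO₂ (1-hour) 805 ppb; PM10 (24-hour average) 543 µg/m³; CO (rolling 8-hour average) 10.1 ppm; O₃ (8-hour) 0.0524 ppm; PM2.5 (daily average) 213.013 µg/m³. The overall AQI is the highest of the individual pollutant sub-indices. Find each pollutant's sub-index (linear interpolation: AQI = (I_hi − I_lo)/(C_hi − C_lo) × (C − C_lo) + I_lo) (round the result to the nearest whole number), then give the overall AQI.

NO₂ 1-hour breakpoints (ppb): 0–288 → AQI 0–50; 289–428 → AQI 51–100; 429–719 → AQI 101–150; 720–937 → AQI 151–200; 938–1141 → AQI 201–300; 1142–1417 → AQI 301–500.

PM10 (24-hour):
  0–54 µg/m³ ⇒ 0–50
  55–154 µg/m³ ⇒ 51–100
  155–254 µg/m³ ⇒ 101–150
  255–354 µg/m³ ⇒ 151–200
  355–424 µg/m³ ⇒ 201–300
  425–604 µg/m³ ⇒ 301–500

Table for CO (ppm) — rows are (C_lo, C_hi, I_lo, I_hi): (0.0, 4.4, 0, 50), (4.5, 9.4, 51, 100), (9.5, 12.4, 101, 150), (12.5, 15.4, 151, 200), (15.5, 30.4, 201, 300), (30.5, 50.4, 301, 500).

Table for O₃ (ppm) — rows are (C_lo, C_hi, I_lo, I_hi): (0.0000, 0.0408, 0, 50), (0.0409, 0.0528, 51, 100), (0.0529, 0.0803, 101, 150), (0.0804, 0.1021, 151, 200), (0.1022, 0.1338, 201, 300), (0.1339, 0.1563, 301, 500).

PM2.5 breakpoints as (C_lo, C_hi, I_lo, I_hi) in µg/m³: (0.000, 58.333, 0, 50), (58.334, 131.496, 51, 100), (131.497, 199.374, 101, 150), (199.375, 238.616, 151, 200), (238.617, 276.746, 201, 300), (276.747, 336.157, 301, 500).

NO₂: 805 ∈ [720, 937] ↔ index [151, 200].
151 + (805−720)·(200−151)/(937−720) = 151 + 85·49/217 ≈ 170.19, so AQI = 170.
PM10: row 425–604 (AQI 301–500). (500−301)·(543−425)/(604−425) + 301 = 199·118/179 + 301 ≈ 432.18 → 432.
CO: 10.1 ∈ [9.5, 12.4] ↔ index [101, 150].
101 + (10.1−9.5)·(150−101)/(12.4−9.5) = 101 + 0.6·49/2.9 ≈ 111.14, so AQI = 111.
O₃ 0.0524: bracket 0.0409–0.0528 → index 51–100; slope 49/0.0119, offset 0.0115.
AQI = 51 + 49/0.0119·0.0115 ≈ 98.35 ⇒ 98.
PM2.5: 213.013 lies in 199.375–238.616, so I_lo=151, I_hi=200, C_lo=199.375, C_hi=238.616.
(200−151)/(238.616−199.375) × (213.013−199.375) + 151 = 49/39.241 × 13.638 + 151 ≈ 168.03 → 168.
Sub-indices: NO₂→170, PM10→432, CO→111, O₃→98, PM2.5→168. Overall AQI = max = 432; dominant pollutant is PM10.

432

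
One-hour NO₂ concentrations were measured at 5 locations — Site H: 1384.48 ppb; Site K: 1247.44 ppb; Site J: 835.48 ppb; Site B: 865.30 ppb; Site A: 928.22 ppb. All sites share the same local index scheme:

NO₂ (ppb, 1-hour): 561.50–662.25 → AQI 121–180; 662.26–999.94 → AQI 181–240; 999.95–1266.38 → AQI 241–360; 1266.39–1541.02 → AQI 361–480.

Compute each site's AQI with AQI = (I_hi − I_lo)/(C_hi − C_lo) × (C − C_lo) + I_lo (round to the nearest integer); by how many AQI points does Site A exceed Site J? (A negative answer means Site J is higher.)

16

Site H 1384.48: bracket 1266.39–1541.02 → index 361–480; slope 119/274.63, offset 118.09.
AQI = 361 + 119/274.63·118.09 ≈ 412.17 ⇒ 412.
Site K: 1247.44 lies in 999.95–1266.38, so I_lo=241, I_hi=360, C_lo=999.95, C_hi=1266.38.
(360−241)/(1266.38−999.95) × (1247.44−999.95) + 241 = 119/266.43 × 247.49 + 241 ≈ 351.54 → 352.
Site J: 835.48 ∈ [662.26, 999.94] ↔ index [181, 240].
181 + (835.48−662.26)·(240−181)/(999.94−662.26) = 181 + 173.22·59/337.68 ≈ 211.27, so AQI = 211.
Site B: 865.30 lies in 662.26–999.94, so I_lo=181, I_hi=240, C_lo=662.26, C_hi=999.94.
(240−181)/(999.94−662.26) × (865.30−662.26) + 181 = 59/337.68 × 203.04 + 181 ≈ 216.48 → 216.
Site A: row 662.26–999.94 (AQI 181–240). (240−181)·(928.22−662.26)/(999.94−662.26) + 181 = 59·265.96/337.68 + 181 ≈ 227.47 → 227.
AQIs: Site H=412, Site K=352, Site J=211, Site B=216, Site A=227. Site A (227) − Site J (211) = 16.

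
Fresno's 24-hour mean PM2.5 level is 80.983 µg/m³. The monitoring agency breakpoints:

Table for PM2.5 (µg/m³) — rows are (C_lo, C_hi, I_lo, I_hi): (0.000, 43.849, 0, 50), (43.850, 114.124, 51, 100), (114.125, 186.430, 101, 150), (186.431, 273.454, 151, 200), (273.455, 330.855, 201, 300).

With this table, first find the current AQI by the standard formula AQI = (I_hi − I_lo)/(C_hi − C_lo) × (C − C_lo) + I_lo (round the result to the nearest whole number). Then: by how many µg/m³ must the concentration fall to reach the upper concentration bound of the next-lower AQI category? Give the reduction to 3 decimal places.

PM2.5: row 43.850–114.124 (AQI 51–100). (100−51)·(80.983−43.850)/(114.124−43.850) + 51 = 49·37.133/70.274 + 51 ≈ 76.89 → 77.
Current AQI 77 is in the Moderate range (51–100). The next-lower category tops out at AQI 50, whose upper concentration bound is 43.849 µg/m³.
Reduction needed = 80.983 − 43.849 = 37.134 µg/m³.

37.134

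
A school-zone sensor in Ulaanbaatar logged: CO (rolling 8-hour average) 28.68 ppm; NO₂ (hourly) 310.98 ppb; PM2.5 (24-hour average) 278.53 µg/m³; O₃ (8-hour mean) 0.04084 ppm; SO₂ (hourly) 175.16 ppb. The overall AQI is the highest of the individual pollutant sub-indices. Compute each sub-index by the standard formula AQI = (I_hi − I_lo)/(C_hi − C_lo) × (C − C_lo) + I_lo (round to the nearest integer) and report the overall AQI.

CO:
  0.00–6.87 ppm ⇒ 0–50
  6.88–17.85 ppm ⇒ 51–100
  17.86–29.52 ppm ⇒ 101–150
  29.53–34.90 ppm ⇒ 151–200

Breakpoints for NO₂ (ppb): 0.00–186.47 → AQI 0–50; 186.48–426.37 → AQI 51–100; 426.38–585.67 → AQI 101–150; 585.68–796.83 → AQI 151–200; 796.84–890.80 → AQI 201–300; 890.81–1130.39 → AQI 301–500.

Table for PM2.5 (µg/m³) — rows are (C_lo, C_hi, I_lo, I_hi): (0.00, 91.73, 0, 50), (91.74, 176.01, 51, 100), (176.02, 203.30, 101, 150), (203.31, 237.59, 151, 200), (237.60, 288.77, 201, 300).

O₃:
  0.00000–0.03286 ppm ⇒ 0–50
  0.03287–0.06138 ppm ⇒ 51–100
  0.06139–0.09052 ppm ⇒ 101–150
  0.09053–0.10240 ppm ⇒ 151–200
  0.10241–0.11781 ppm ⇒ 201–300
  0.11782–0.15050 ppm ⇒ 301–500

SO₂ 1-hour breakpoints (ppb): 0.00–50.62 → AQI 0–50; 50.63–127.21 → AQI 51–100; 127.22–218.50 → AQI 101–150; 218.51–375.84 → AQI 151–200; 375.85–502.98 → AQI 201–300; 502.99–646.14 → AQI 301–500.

280

CO: 28.68 lies in 17.86–29.52, so I_lo=101, I_hi=150, C_lo=17.86, C_hi=29.52.
(150−101)/(29.52−17.86) × (28.68−17.86) + 101 = 49/11.66 × 10.82 + 101 ≈ 146.47 → 146.
NO₂: 310.98 lies in 186.48–426.37, so I_lo=51, I_hi=100, C_lo=186.48, C_hi=426.37.
(100−51)/(426.37−186.48) × (310.98−186.48) + 51 = 49/239.89 × 124.50 + 51 ≈ 76.43 → 76.
PM2.5: row 237.60–288.77 (AQI 201–300). (300−201)·(278.53−237.60)/(288.77−237.60) + 201 = 99·40.93/51.17 + 201 ≈ 280.19 → 280.
O₃: row 0.03287–0.06138 (AQI 51–100). (100−51)·(0.04084−0.03287)/(0.06138−0.03287) + 51 = 49·0.00797/0.02851 + 51 ≈ 64.70 → 65.
SO₂ 175.16: bracket 127.22–218.50 → index 101–150; slope 49/91.28, offset 47.94.
AQI = 101 + 49/91.28·47.94 ≈ 126.73 ⇒ 127.
Sub-indices: CO→146, NO₂→76, PM2.5→280, O₃→65, SO₂→127. Overall AQI = max = 280; dominant pollutant is PM2.5.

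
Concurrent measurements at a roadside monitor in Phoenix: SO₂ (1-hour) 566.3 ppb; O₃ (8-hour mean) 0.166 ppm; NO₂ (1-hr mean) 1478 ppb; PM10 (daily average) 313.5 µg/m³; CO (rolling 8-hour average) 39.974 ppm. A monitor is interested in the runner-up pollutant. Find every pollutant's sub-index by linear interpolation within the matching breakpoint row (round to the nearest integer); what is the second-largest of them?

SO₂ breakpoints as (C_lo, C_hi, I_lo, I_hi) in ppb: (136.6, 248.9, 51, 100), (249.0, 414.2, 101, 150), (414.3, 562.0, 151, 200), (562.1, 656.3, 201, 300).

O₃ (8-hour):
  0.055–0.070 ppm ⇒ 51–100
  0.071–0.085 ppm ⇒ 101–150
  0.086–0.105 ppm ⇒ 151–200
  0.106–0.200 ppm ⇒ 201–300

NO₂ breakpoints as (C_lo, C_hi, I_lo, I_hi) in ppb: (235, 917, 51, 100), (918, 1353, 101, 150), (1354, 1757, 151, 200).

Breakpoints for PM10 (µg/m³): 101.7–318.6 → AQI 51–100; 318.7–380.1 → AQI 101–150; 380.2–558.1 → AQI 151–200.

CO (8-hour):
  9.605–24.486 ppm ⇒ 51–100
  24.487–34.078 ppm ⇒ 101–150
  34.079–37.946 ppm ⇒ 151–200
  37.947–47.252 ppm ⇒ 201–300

223

SO₂: 566.3 ∈ [562.1, 656.3] ↔ index [201, 300].
201 + (566.3−562.1)·(300−201)/(656.3−562.1) = 201 + 4.2·99/94.2 ≈ 205.41, so AQI = 205.
O₃ 0.166: bracket 0.106–0.200 → index 201–300; slope 99/0.094, offset 0.060.
AQI = 201 + 99/0.094·0.060 ≈ 264.19 ⇒ 264.
NO₂: row 1354–1757 (AQI 151–200). (200−151)·(1478−1354)/(1757−1354) + 151 = 49·124/403 + 151 ≈ 166.08 → 166.
PM10: 313.5 ∈ [101.7, 318.6] ↔ index [51, 100].
51 + (313.5−101.7)·(100−51)/(318.6−101.7) = 51 + 211.8·49/216.9 ≈ 98.85, so AQI = 99.
CO 39.974: bracket 37.947–47.252 → index 201–300; slope 99/9.305, offset 2.027.
AQI = 201 + 99/9.305·2.027 ≈ 222.57 ⇒ 223.
Sub-indices: SO₂→205, O₃→264, NO₂→166, PM10→99, CO→223. Ranked high→low: 264, 223, 205, 166, 99. Second-highest sub-index = 223.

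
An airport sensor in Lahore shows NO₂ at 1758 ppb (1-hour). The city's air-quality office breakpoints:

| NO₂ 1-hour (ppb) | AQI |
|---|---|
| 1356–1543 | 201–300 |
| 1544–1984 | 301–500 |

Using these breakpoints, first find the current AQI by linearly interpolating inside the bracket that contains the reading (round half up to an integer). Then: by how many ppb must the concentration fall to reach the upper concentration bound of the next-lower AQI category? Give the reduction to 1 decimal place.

NO₂: 1758 ∈ [1544, 1984] ↔ index [301, 500].
301 + (1758−1544)·(500−301)/(1984−1544) = 301 + 214·199/440 ≈ 397.79, so AQI = 398.
Current AQI 398 is in the Hazardous range (301–500). The next-lower category tops out at AQI 300, whose upper concentration bound is 1543 ppb.
Reduction needed = 1758 − 1543 = 215.0 ppb.

215.0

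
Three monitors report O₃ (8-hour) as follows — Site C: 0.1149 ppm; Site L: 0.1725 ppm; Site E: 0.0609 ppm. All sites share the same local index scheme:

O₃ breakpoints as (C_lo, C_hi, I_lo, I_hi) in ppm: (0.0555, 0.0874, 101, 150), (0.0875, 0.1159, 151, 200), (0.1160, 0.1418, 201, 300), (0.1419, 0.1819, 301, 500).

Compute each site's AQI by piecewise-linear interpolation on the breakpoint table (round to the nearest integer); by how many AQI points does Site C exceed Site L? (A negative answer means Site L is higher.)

-255

Site C: 0.1149 lies in 0.0875–0.1159, so I_lo=151, I_hi=200, C_lo=0.0875, C_hi=0.1159.
(200−151)/(0.1159−0.0875) × (0.1149−0.0875) + 151 = 49/0.0284 × 0.0274 + 151 ≈ 198.27 → 198.
Site L: 0.1725 lies in 0.1419–0.1819, so I_lo=301, I_hi=500, C_lo=0.1419, C_hi=0.1819.
(500−301)/(0.1819−0.1419) × (0.1725−0.1419) + 301 = 199/0.0400 × 0.0306 + 301 ≈ 453.24 → 453.
Site E 0.0609: bracket 0.0555–0.0874 → index 101–150; slope 49/0.0319, offset 0.0054.
AQI = 101 + 49/0.0319·0.0054 ≈ 109.29 ⇒ 109.
AQIs: Site C=198, Site L=453, Site E=109. Site C (198) − Site L (453) = -255.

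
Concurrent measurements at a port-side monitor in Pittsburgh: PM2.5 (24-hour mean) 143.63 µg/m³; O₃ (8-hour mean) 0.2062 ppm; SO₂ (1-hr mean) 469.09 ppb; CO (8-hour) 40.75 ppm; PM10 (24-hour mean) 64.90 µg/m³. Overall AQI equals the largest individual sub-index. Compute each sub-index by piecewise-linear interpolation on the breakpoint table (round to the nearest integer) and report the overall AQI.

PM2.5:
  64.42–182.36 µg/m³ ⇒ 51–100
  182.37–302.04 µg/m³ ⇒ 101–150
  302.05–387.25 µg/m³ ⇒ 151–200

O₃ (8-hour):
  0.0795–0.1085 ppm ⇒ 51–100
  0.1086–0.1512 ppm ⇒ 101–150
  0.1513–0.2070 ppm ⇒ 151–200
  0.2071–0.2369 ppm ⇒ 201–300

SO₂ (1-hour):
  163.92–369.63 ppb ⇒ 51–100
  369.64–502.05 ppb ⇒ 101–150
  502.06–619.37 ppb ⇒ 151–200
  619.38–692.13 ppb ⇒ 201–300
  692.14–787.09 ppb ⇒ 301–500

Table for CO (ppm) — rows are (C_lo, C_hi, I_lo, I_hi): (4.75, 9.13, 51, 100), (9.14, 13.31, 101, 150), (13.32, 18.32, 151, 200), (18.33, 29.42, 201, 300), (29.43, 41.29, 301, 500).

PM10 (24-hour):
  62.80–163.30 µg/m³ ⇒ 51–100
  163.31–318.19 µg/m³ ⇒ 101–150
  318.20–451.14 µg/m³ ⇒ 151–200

491

PM2.5: 143.63 lies in 64.42–182.36, so I_lo=51, I_hi=100, C_lo=64.42, C_hi=182.36.
(100−51)/(182.36−64.42) × (143.63−64.42) + 51 = 49/117.94 × 79.21 + 51 ≈ 83.91 → 84.
O₃: 0.2062 lies in 0.1513–0.2070, so I_lo=151, I_hi=200, C_lo=0.1513, C_hi=0.2070.
(200−151)/(0.2070−0.1513) × (0.2062−0.1513) + 151 = 49/0.0557 × 0.0549 + 151 ≈ 199.30 → 199.
SO₂ 469.09: bracket 369.64–502.05 → index 101–150; slope 49/132.41, offset 99.45.
AQI = 101 + 49/132.41·99.45 ≈ 137.80 ⇒ 138.
CO: 40.75 lies in 29.43–41.29, so I_lo=301, I_hi=500, C_lo=29.43, C_hi=41.29.
(500−301)/(41.29−29.43) × (40.75−29.43) + 301 = 199/11.86 × 11.32 + 301 ≈ 490.94 → 491.
PM10: 64.90 lies in 62.80–163.30, so I_lo=51, I_hi=100, C_lo=62.80, C_hi=163.30.
(100−51)/(163.30−62.80) × (64.90−62.80) + 51 = 49/100.50 × 2.10 + 51 ≈ 52.02 → 52.
Sub-indices: PM2.5→84, O₃→199, SO₂→138, CO→491, PM10→52. Overall AQI = max = 491; dominant pollutant is CO.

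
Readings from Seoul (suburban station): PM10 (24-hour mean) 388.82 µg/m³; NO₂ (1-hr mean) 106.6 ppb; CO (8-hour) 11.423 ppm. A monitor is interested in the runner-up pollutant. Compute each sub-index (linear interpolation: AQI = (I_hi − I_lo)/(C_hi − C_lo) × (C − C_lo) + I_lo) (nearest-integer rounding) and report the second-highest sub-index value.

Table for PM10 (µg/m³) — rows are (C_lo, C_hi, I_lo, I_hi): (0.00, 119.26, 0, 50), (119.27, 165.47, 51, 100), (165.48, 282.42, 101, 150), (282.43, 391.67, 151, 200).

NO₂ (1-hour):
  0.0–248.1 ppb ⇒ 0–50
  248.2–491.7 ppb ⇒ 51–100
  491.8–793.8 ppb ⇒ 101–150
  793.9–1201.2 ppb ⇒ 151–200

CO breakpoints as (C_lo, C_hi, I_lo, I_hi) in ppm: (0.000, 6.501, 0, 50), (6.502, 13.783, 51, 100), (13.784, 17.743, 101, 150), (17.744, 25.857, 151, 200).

PM10: 388.82 lies in 282.43–391.67, so I_lo=151, I_hi=200, C_lo=282.43, C_hi=391.67.
(200−151)/(391.67−282.43) × (388.82−282.43) + 151 = 49/109.24 × 106.39 + 151 ≈ 198.72 → 199.
NO₂: 106.6 ∈ [0.0, 248.1] ↔ index [0, 50].
0 + (106.6−0.0)·(50−0)/(248.1−0.0) = 0 + 106.6·50/248.1 ≈ 21.48, so AQI = 21.
CO: row 6.502–13.783 (AQI 51–100). (100−51)·(11.423−6.502)/(13.783−6.502) + 51 = 49·4.921/7.281 + 51 ≈ 84.12 → 84.
Sub-indices: PM10→199, NO₂→21, CO→84. Ranked high→low: 199, 84, 21. Second-highest sub-index = 84.

84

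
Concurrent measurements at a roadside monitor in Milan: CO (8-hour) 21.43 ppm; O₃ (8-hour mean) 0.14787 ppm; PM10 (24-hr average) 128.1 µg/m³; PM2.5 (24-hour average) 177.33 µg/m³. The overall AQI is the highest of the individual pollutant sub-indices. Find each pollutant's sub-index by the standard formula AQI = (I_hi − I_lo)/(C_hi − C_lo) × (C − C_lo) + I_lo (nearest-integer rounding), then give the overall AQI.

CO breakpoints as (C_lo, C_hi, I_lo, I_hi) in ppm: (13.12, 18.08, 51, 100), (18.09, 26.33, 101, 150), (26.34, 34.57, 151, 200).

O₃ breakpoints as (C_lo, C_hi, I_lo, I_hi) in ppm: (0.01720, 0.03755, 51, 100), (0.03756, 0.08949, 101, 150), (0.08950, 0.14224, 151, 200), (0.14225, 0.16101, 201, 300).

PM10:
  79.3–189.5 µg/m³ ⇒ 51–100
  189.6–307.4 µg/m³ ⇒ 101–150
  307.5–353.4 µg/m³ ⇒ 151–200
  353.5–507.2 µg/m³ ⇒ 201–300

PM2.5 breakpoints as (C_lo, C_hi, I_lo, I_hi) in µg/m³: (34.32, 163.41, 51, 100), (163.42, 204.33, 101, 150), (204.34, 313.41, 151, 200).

231

CO: 21.43 lies in 18.09–26.33, so I_lo=101, I_hi=150, C_lo=18.09, C_hi=26.33.
(150−101)/(26.33−18.09) × (21.43−18.09) + 101 = 49/8.24 × 3.34 + 101 ≈ 120.86 → 121.
O₃ 0.14787: bracket 0.14225–0.16101 → index 201–300; slope 99/0.01876, offset 0.00562.
AQI = 201 + 99/0.01876·0.00562 ≈ 230.66 ⇒ 231.
PM10: 128.1 ∈ [79.3, 189.5] ↔ index [51, 100].
51 + (128.1−79.3)·(100−51)/(189.5−79.3) = 51 + 48.8·49/110.2 ≈ 72.70, so AQI = 73.
PM2.5: 177.33 ∈ [163.42, 204.33] ↔ index [101, 150].
101 + (177.33−163.42)·(150−101)/(204.33−163.42) = 101 + 13.91·49/40.91 ≈ 117.66, so AQI = 118.
Sub-indices: CO→121, O₃→231, PM10→73, PM2.5→118. Overall AQI = max = 231; dominant pollutant is O₃.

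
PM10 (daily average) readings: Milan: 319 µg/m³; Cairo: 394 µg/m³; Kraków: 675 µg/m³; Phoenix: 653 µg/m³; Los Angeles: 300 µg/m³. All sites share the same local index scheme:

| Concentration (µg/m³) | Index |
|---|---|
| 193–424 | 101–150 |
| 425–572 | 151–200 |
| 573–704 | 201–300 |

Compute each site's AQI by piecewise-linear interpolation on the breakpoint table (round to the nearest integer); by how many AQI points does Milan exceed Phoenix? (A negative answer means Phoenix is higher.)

Milan: row 193–424 (AQI 101–150). (150−101)·(319−193)/(424−193) + 101 = 49·126/231 + 101 ≈ 127.73 → 128.
Cairo 394: bracket 193–424 → index 101–150; slope 49/231, offset 201.
AQI = 101 + 49/231·201 ≈ 143.64 ⇒ 144.
Kraków: 675 lies in 573–704, so I_lo=201, I_hi=300, C_lo=573, C_hi=704.
(300−201)/(704−573) × (675−573) + 201 = 99/131 × 102 + 201 ≈ 278.08 → 278.
Phoenix: row 573–704 (AQI 201–300). (300−201)·(653−573)/(704−573) + 201 = 99·80/131 + 201 ≈ 261.46 → 261.
Los Angeles: row 193–424 (AQI 101–150). (150−101)·(300−193)/(424−193) + 101 = 49·107/231 + 101 ≈ 123.70 → 124.
AQIs: Milan=128, Cairo=144, Kraków=278, Phoenix=261, Los Angeles=124. Milan (128) − Phoenix (261) = -133.

-133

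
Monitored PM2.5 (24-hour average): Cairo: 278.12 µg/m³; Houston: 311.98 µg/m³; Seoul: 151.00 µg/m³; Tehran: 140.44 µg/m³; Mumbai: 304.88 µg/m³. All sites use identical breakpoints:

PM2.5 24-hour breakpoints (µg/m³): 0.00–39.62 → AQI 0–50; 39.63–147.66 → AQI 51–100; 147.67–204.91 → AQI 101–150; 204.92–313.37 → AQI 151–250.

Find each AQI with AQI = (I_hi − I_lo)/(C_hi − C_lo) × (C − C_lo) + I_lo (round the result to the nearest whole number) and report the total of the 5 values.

910

Cairo: 278.12 lies in 204.92–313.37, so I_lo=151, I_hi=250, C_lo=204.92, C_hi=313.37.
(250−151)/(313.37−204.92) × (278.12−204.92) + 151 = 99/108.45 × 73.20 + 151 ≈ 217.82 → 218.
Houston: row 204.92–313.37 (AQI 151–250). (250−151)·(311.98−204.92)/(313.37−204.92) + 151 = 99·107.06/108.45 + 151 ≈ 248.73 → 249.
Seoul 151.00: bracket 147.67–204.91 → index 101–150; slope 49/57.24, offset 3.33.
AQI = 101 + 49/57.24·3.33 ≈ 103.85 ⇒ 104.
Tehran: row 39.63–147.66 (AQI 51–100). (100−51)·(140.44−39.63)/(147.66−39.63) + 51 = 49·100.81/108.03 + 51 ≈ 96.73 → 97.
Mumbai: row 204.92–313.37 (AQI 151–250). (250−151)·(304.88−204.92)/(313.37−204.92) + 151 = 99·99.96/108.45 + 151 ≈ 242.25 → 242.
AQIs: Cairo=218, Houston=249, Seoul=104, Tehran=97, Mumbai=242. Sum = 218 + 249 + 104 + 97 + 242 = 910.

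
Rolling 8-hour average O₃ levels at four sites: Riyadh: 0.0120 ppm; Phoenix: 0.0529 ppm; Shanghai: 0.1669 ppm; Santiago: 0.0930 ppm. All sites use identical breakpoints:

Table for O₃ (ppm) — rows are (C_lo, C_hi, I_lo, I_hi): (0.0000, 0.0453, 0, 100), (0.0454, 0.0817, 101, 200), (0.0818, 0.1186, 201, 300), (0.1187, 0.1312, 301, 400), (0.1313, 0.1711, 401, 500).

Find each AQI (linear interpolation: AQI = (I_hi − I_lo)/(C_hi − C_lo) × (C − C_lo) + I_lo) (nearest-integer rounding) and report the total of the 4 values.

Riyadh: 0.0120 ∈ [0.0000, 0.0453] ↔ index [0, 100].
0 + (0.0120−0.0000)·(100−0)/(0.0453−0.0000) = 0 + 0.0120·100/0.0453 ≈ 26.49, so AQI = 26.
Phoenix: row 0.0454–0.0817 (AQI 101–200). (200−101)·(0.0529−0.0454)/(0.0817−0.0454) + 101 = 99·0.0075/0.0363 + 101 ≈ 121.45 → 121.
Shanghai: 0.1669 lies in 0.1313–0.1711, so I_lo=401, I_hi=500, C_lo=0.1313, C_hi=0.1711.
(500−401)/(0.1711−0.1313) × (0.1669−0.1313) + 401 = 99/0.0398 × 0.0356 + 401 ≈ 489.55 → 490.
Santiago: 0.0930 ∈ [0.0818, 0.1186] ↔ index [201, 300].
201 + (0.0930−0.0818)·(300−201)/(0.1186−0.0818) = 201 + 0.0112·99/0.0368 ≈ 231.13, so AQI = 231.
AQIs: Riyadh=26, Phoenix=121, Shanghai=490, Santiago=231. Sum = 26 + 121 + 490 + 231 = 868.

868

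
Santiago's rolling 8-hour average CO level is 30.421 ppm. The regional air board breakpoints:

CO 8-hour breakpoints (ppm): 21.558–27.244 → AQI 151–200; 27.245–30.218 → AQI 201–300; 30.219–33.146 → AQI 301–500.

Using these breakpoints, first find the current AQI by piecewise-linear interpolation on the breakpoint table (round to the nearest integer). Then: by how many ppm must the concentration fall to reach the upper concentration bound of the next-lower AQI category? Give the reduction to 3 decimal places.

0.203

CO: 30.421 lies in 30.219–33.146, so I_lo=301, I_hi=500, C_lo=30.219, C_hi=33.146.
(500−301)/(33.146−30.219) × (30.421−30.219) + 301 = 199/2.927 × 0.202 + 301 ≈ 314.73 → 315.
Current AQI 315 is in the Hazardous range (301–500). The next-lower category tops out at AQI 300, whose upper concentration bound is 30.218 ppm.
Reduction needed = 30.421 − 30.218 = 0.203 ppm.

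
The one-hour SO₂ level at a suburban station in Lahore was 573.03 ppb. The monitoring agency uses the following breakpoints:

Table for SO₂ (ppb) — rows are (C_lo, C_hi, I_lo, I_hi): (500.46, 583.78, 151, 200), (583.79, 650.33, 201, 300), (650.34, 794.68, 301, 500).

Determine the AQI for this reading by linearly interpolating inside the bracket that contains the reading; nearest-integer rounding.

194

SO₂: row 500.46–583.78 (AQI 151–200). (200−151)·(573.03−500.46)/(583.78−500.46) + 151 = 49·72.57/83.32 + 151 ≈ 193.68 → 194.
AQI 194 falls in the Unhealthy category.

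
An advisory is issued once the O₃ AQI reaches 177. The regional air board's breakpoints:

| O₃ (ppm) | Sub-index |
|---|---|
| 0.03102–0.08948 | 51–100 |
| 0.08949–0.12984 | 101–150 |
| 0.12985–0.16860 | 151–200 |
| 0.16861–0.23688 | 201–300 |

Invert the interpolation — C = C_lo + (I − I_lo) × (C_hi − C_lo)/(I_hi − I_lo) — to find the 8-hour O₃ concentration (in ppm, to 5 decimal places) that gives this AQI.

0.15041

AQI 177 lies in the 151–200 band, which corresponds to 0.12985–0.16860 ppm.
C = 0.12985 + (177−151)×(0.16860−0.12985)/(200−151) = 0.12985 + 26×0.03875/49 ≈ 0.1504112 ppm → 0.15041 ppm to 5 dp.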